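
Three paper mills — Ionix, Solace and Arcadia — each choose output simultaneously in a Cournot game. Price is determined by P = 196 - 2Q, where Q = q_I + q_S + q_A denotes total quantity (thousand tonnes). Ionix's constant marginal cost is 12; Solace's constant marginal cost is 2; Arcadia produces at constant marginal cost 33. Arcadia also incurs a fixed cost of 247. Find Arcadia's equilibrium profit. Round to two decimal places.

138.03

Ionix's profit: π_I = (196 - 2Q)q_I - (12q_I). Setting ∂π_I/∂q_I = 0: 184 - 4q_I - 2(q_S + q_A) = 0.
Solace's first-order condition: 194 - 4q_S - 2(q_I + q_A) = 0.
Arcadia's profit: π_A = (196 - 2Q)q_A - (33q_A). Setting ∂π_A/∂q_A = 0: 163 - 4q_A - 2(q_I + q_S) = 0.
Summing all 3 equations gives 541 − 8Q = 0, hence Q = 541/8.
Back-substituting: q_I = (184 − 541/4)/2 = 195/8, q_S = (194 − 541/4)/2 = 235/8, q_A = (163 − 541/4)/2 = 111/8.
Price P = 196 - 2·(541/8) = 243/4.
Arcadia's profit: (243/4 - 33)·(111/8) - 247 = 138.0313.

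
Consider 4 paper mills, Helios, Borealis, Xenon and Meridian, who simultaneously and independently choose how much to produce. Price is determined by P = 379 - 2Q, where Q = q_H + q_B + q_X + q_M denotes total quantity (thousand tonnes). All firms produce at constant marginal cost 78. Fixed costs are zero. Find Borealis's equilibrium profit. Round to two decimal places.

1812.02

A representative firm's profit is π_i = q_i(379 - 2Q) - 78q_i.
Setting ∂π_i/∂q_i = 0 with rivals' quantities fixed: 301 - 4q_i - 2·Σ_{j≠i} q_j = 0.
By symmetry each firm produces the same amount; substituting Σ_{j≠i} q_j = 3q_i yields q_i = 301/10.
Price P = 379 - 2·(602/5) = 691/5.
Borealis's profit: (691/5 - 78)·(301/10) = 1812.0200.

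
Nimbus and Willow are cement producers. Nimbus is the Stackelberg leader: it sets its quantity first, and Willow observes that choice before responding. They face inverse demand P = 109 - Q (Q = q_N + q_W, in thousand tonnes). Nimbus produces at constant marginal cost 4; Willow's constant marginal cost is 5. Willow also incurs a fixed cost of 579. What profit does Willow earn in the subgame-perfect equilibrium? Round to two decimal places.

71.25

The follower Willow best-responds to any q_N: π_W = (109 - Q)q_W - 5q_W.
∂π_W/∂q_W = 104 - q_N - 2q_W = 0 gives the reaction function q_W = (104 - q_N)/2.
Nimbus substitutes q_W(q_N) into its own profit: π_N = q_N(109 - q_N - (104 - q_N)/2) - 4q_N = (57 - (1/2)q_N)q_N - 4q_N.
Leader FOC: 53 - q_N = 0, so q_N = 53.
Then q_W = (104 - 53)/2 = 51/2.
Price P = 109 - 157/2 = 61/2.
Willow's profit: (61/2 - 5)·(51/2) - 579 = 285/4.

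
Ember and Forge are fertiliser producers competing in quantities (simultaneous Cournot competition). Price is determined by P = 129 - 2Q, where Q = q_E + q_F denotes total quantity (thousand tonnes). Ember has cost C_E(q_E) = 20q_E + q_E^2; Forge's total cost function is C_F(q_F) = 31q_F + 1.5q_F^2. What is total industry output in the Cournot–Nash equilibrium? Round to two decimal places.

Ember's profit: π_E = (129 - 2Q)q_E - (20q_E + q_E²). Setting ∂π_E/∂q_E = 0: 109 - 6q_E - 2(q_F) = 0.
Forge's first-order condition: 98 - 7q_F - 2(q_E) = 0.
So q_E = (109 - 2q_F)/6 and q_F = (98 - 2q_E)/7.
Substituting one into the other gives q_E = 567/38 and q_F = 185/19.
Total output Q = 567/38 + 185/19 = 937/38.

24.66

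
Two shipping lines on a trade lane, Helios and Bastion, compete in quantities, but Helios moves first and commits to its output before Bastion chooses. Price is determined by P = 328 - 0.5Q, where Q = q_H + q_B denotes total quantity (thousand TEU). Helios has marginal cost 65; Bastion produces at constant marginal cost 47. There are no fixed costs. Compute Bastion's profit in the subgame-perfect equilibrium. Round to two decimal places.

12561.13

The follower Bastion best-responds to any q_H: π_B = (328 - 0.5Q)q_B - 47q_B.
Follower FOC: 281 - (1/2)q_H - q_B = 0, so q_B(q_H) = (281 - (1/2)q_H).
The leader anticipates this reaction. Substituting into P = 328 - 0.5Q gives P = 375/2 - (1/4)q_H, so π_H = (375/2 - (1/4)q_H)q_H - 65q_H.
Leader FOC: 245/2 - (1/2)q_H = 0, so q_H = 245.
Then q_B = (281 - (1/2)·245) = 317/2.
Price P = 328 - (1/2)·(807/2) = 505/4.
Bastion's profit: (505/4 - 47)·(317/2) = 12561.1250.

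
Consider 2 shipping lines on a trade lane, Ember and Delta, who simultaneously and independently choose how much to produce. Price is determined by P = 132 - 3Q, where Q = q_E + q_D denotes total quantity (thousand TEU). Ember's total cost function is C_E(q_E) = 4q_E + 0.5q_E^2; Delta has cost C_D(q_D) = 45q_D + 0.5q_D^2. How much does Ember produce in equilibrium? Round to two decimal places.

Ember's profit: π_E = (132 - 3Q)q_E - (4q_E + (1/2)q_E²). Setting ∂π_E/∂q_E = 0: 128 - 7q_E - 3(q_D) = 0.
Delta's first-order condition: 87 - 7q_D - 3(q_E) = 0.
Rearranging gives the reaction functions q_E = (128 - 3q_D)/7 and q_D = (87 - 3q_E)/7.
Substituting one into the other gives q_E = 127/8 and q_D = 45/8.

15.88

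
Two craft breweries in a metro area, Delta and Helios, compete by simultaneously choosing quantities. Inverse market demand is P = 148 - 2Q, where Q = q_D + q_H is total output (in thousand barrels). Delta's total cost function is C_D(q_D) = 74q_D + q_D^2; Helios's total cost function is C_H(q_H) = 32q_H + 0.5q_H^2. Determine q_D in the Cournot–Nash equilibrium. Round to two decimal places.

Delta's profit: π_D = (148 - 2Q)q_D - (74q_D + q_D²). Setting ∂π_D/∂q_D = 0: 74 - 6q_D - 2(q_H) = 0.
Helios's first-order condition: 116 - 5q_H - 2(q_D) = 0.
Best responses: q_D = (74 - 2q_H)/6, q_H = (116 - 2q_D)/5.
Solving the pair: q_D = 69/13, q_H = 274/13.

5.31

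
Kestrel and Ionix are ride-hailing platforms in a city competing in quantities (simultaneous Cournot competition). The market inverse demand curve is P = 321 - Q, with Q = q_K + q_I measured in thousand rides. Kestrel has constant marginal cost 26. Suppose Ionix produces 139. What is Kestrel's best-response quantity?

78

With the rival's output fixed at 139, Kestrel's profit is π_K = (321 - 139 - q_K)q_K - (26q_K) = (182 - q_K)q_K - (26q_K).
∂π_K/∂q_K = 156 - 2q_K = 0, so q_K = 78.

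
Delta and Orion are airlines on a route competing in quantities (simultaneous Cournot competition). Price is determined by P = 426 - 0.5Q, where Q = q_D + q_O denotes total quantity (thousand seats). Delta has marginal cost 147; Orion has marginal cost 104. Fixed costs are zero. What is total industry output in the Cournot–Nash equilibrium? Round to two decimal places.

Delta's profit: π_D = (426 - 0.5Q)q_D - (147q_D). Setting ∂π_D/∂q_D = 0: 279 - q_D - (1/2)(q_O) = 0.
Orion's first-order condition: 322 - q_O - (1/2)(q_D) = 0.
Rearranging gives the reaction functions q_D = (279 - (1/2)q_O) and q_O = (322 - (1/2)q_D).
Substituting one into the other gives q_D = 472/3 and q_O = 730/3.
Total output Q = 472/3 + 730/3 = 1202/3.

400.67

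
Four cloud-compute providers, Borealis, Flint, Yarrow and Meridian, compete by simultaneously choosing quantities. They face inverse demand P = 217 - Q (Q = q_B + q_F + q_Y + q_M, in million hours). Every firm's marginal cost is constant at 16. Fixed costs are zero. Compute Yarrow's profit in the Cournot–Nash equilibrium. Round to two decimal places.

A representative firm's profit is π_i = q_i(217 - Q) - 16q_i.
First-order condition (treating rivals' output as given): 201 - 2q_i - Σ_{j≠i} q_j = 0.
By symmetry each firm produces the same amount; substituting Σ_{j≠i} q_j = 3q_i yields q_i = 201/5.
Price P = 217 - 804/5 = 281/5.
Yarrow's profit: (281/5 - 16)·(201/5) = 1616.0400.

1616.04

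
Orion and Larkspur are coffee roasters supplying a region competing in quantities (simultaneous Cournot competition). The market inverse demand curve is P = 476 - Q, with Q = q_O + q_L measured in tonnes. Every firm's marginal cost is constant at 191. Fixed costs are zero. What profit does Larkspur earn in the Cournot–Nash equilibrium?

9025

A representative firm's profit is π_i = q_i(476 - Q) - 191q_i.
First-order condition (treating rivals' output as given): 285 - 2q_i - q_j = 0.
With identical firms every q_j equals q_i, so q_j = q_i and 285 = 3q_i, giving q_i = 95.
Price P = 476 - 190 = 286.
Larkspur's profit: (286 - 191)·95 = 9025.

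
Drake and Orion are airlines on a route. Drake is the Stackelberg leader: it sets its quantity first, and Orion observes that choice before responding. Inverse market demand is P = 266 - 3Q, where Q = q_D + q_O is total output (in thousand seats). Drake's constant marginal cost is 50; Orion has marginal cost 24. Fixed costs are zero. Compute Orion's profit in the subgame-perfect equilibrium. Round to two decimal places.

Solve by backward induction. Given q_D, the follower Orion maximises π_O = (266 - 3q_D - 3q_O)q_O - 24q_O.
Setting the follower's marginal profit to zero, 242 - 3q_D - 6q_O = 0, i.e. q_O = (242 - 3q_D)/6.
Drake substitutes q_O(q_D) into its own profit: π_D = q_D(266 - 3q_D - (242 - 3q_D)/2) - 50q_D = (145 - (3/2)q_D)q_D - 50q_D.
Maximising: ∂π_D/∂q_D = 95 - 3q_D = 0, giving q_D = 95/3.
Then q_O = (242 - 3·(95/3))/6 = 49/2.
Price P = 266 - 3·(337/6) = 195/2.
Orion's profit: (195/2 - 24)·(49/2) = 1800.7500.

1800.75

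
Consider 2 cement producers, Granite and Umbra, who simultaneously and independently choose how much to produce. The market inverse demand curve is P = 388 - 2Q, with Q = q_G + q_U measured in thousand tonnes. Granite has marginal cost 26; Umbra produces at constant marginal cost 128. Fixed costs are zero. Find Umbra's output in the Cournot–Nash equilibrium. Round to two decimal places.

26.33

Granite's profit: π_G = (388 - 2Q)q_G - (26q_G). Setting ∂π_G/∂q_G = 0: 362 - 4q_G - 2(q_U) = 0.
Umbra's profit: π_U = (388 - 2Q)q_U - (128q_U). Setting ∂π_U/∂q_U = 0: 260 - 4q_U - 2(q_G) = 0.
Best responses: q_G = (362 - 2q_U)/4, q_U = (260 - 2q_G)/4.
Substituting one into the other gives q_G = 232/3 and q_U = 79/3.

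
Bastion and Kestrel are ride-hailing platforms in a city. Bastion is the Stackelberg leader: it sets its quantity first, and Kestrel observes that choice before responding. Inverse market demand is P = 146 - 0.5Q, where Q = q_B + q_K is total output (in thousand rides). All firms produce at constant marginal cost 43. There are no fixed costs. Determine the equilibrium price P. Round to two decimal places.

The follower Kestrel best-responds to any q_B: π_K = (146 - 0.5Q)q_K - 43q_K.
Follower FOC: 103 - (1/2)q_B - q_K = 0, so q_K(q_B) = (103 - (1/2)q_B).
The leader anticipates this reaction. Substituting into P = 146 - 0.5Q gives P = 189/2 - (1/4)q_B, so π_B = (189/2 - (1/4)q_B)q_B - 43q_B.
The leader's first-order condition 103/2 - (1/2)q_B = 0 yields q_B = 103.
Then q_K = (103 - (1/2)·103) = 103/2.
Total output Q = 309/2, so price P = 146 - (1/2)·(309/2) = 275/4.

68.75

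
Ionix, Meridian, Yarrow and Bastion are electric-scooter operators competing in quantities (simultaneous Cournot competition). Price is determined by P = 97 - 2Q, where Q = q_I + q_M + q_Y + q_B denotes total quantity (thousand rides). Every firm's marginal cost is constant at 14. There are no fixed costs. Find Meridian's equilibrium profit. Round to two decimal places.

A representative firm's profit is π_i = q_i(97 - 2Q) - 14q_i.
Setting ∂π_i/∂q_i = 0 with rivals' quantities fixed: 83 - 4q_i - 2·Σ_{j≠i} q_j = 0.
By symmetry each firm produces the same amount; substituting Σ_{j≠i} q_j = 3q_i yields q_i = 83/10.
Price P = 97 - 2·(166/5) = 153/5.
Meridian's profit: (153/5 - 14)·(83/10) = 137.7800.

137.78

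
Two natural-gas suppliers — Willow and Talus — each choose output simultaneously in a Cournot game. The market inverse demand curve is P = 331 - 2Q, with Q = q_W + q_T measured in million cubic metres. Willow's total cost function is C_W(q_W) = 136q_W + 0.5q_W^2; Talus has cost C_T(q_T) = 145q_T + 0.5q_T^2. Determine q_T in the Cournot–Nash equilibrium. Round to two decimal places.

Willow's profit: π_W = (331 - 2Q)q_W - (136q_W + (1/2)q_W²). Setting ∂π_W/∂q_W = 0: 195 - 5q_W - 2(q_T) = 0.
Talus's first-order condition: 186 - 5q_T - 2(q_W) = 0.
Best responses: q_W = (195 - 2q_T)/5, q_T = (186 - 2q_W)/5.
Substituting one into the other gives q_W = 201/7 and q_T = 180/7.

25.71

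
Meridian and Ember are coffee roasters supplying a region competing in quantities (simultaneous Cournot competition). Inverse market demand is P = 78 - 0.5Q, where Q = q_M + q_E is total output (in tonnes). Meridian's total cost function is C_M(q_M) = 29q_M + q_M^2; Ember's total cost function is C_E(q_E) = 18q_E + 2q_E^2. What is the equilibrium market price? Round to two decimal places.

Meridian's profit: π_M = (78 - 0.5Q)q_M - (29q_M + q_M²). Setting ∂π_M/∂q_M = 0: 49 - 3q_M - (1/2)(q_E) = 0.
Ember's first-order condition: 60 - 5q_E - (1/2)(q_M) = 0.
So q_M = (49 - (1/2)q_E)/3 and q_E = (60 - (1/2)q_M)/5.
Substituting one into the other gives q_M = 860/59 and q_E = 622/59.
Total output Q = 1482/59, so price P = 78 - (1/2)·(1482/59) = 65.4407.

65.44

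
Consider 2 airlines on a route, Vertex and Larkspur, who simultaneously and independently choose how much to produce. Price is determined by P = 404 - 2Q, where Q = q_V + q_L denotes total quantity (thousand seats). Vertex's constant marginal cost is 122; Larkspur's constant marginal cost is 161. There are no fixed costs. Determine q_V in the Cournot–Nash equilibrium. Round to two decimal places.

Vertex's profit: π_V = (404 - 2Q)q_V - (122q_V). Setting ∂π_V/∂q_V = 0: 282 - 4q_V - 2(q_L) = 0.
Larkspur's profit: π_L = (404 - 2Q)q_L - (161q_L). Setting ∂π_L/∂q_L = 0: 243 - 4q_L - 2(q_V) = 0.
Best responses: q_V = (282 - 2q_L)/4, q_L = (243 - 2q_V)/4.
Substituting one into the other gives q_V = 107/2 and q_L = 34.

53.50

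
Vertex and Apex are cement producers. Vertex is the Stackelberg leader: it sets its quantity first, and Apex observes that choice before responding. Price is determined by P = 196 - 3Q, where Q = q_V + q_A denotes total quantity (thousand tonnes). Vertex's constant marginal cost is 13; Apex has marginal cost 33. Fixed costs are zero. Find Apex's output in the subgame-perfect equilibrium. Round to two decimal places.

10.25

The follower Apex best-responds to any q_V: π_A = (196 - 3Q)q_A - 33q_A.
∂π_A/∂q_A = 163 - 3q_V - 6q_A = 0 gives the reaction function q_A = (163 - 3q_V)/6.
The leader anticipates this reaction. Substituting into P = 196 - 3Q gives P = 229/2 - (3/2)q_V, so π_V = (229/2 - (3/2)q_V)q_V - 13q_V.
Maximising: ∂π_V/∂q_V = 203/2 - 3q_V = 0, giving q_V = 203/6.
Then q_A = (163 - 3·(203/6))/6 = 41/4.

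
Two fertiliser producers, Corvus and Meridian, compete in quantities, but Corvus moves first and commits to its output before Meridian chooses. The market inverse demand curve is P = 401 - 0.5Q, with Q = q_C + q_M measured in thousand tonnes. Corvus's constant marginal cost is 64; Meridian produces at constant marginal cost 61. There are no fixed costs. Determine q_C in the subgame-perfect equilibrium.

The follower Meridian best-responds to any q_C: π_M = (401 - 0.5Q)q_M - 61q_M.
∂π_M/∂q_M = 340 - (1/2)q_C - q_M = 0 gives the reaction function q_M = (340 - (1/2)q_C).
The leader anticipates this reaction. Substituting into P = 401 - 0.5Q gives P = 231 - (1/4)q_C, so π_C = (231 - (1/4)q_C)q_C - 64q_C.
Leader FOC: 167 - (1/2)q_C = 0, so q_C = 334.
Then q_M = (340 - (1/2)·334) = 173.

334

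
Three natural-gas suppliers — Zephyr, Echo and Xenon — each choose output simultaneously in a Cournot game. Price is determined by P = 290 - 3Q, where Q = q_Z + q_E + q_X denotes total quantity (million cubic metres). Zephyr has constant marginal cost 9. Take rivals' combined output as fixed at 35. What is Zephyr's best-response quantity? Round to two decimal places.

With rivals' combined output fixed at 35, Zephyr's profit is π_Z = (290 - 3·35 - 3q_Z)q_Z - (9q_Z) = (185 - 3q_Z)q_Z - (9q_Z).
∂π_Z/∂q_Z = 176 - 6q_Z = 0, so q_Z = 88/3.

29.33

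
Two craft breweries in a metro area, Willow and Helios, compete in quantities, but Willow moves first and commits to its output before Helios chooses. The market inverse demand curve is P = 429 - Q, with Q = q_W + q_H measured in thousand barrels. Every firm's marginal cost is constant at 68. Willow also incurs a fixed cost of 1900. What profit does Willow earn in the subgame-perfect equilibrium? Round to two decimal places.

The follower Helios best-responds to any q_W: π_H = (429 - Q)q_H - 68q_H.
∂π_H/∂q_H = 361 - q_W - 2q_H = 0 gives the reaction function q_H = (361 - q_W)/2.
The leader anticipates this reaction. Substituting into P = 429 - Q gives P = 497/2 - (1/2)q_W, so π_W = (497/2 - (1/2)q_W)q_W - 68q_W.
Leader FOC: 361/2 - q_W = 0, so q_W = 361/2.
Then q_H = (361 - 361/2)/2 = 361/4.
Price P = 429 - 1083/4 = 633/4.
Willow's profit: (633/4 - 68)·(361/2) - 1900 = 14390.1250.

14390.13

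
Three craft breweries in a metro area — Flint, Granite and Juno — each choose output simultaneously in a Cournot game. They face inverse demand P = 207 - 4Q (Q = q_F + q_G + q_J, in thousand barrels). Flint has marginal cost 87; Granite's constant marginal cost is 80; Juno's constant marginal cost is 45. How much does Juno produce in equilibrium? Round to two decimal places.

14.94

Flint's profit: π_F = (207 - 4Q)q_F - (87q_F). Setting ∂π_F/∂q_F = 0: 120 - 8q_F - 4(q_G + q_J) = 0.
Granite's profit: π_G = (207 - 4Q)q_G - (80q_G). Setting ∂π_G/∂q_G = 0: 127 - 8q_G - 4(q_F + q_J) = 0.
Juno's first-order condition: 162 - 8q_J - 4(q_F + q_G) = 0.
Adding the 3 first-order conditions: 409 − 16Q = 0, so Q = 409/16.
Back-substituting: q_F = (120 − 409/4)/4 = 71/16, q_G = (127 − 409/4)/4 = 99/16, q_J = (162 − 409/4)/4 = 239/16.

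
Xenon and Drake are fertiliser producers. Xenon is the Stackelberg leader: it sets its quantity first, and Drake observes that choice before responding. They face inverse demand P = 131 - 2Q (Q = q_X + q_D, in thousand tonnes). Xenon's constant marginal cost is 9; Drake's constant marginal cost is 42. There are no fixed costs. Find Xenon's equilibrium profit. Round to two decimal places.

1501.56

Solve by backward induction. Given q_X, the follower Drake maximises π_D = (131 - 2q_X - 2q_D)q_D - 42q_D.
∂π_D/∂q_D = 89 - 2q_X - 4q_D = 0 gives the reaction function q_D = (89 - 2q_X)/4.
Xenon substitutes q_D(q_X) into its own profit: π_X = q_X(131 - 2q_X - (89 - 2q_X)/2) - 9q_X = (173/2 - q_X)q_X - 9q_X.
Maximising: ∂π_X/∂q_X = 155/2 - 2q_X = 0, giving q_X = 155/4.
Then q_D = (89 - 2·(155/4))/4 = 23/8.
Price P = 131 - 2·(333/8) = 191/4.
Xenon's profit: (191/4 - 9)·(155/4) = 1501.5625.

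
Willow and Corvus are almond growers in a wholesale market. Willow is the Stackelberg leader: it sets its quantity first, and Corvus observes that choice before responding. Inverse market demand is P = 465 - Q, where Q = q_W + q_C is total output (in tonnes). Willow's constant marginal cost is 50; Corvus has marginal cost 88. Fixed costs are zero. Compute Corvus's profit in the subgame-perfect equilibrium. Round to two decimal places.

5662.56

The follower Corvus best-responds to any q_W: π_C = (465 - Q)q_C - 88q_C.
Follower FOC: 377 - q_W - 2q_C = 0, so q_C(q_W) = (377 - q_W)/2.
The leader anticipates this reaction. Substituting into P = 465 - Q gives P = 553/2 - (1/2)q_W, so π_W = (553/2 - (1/2)q_W)q_W - 50q_W.
Leader FOC: 453/2 - q_W = 0, so q_W = 453/2.
Then q_C = (377 - 453/2)/2 = 301/4.
Price P = 465 - 1207/4 = 653/4.
Corvus's profit: (653/4 - 88)·(301/4) = 5662.5625.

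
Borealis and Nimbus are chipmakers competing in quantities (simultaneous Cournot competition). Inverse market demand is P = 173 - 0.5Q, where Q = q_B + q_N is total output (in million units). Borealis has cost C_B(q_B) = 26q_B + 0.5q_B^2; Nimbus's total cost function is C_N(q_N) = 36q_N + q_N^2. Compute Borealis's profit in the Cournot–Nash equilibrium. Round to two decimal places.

Borealis's profit: π_B = (173 - 0.5Q)q_B - (26q_B + (1/2)q_B²). Setting ∂π_B/∂q_B = 0: 147 - 2q_B - (1/2)(q_N) = 0.
Nimbus's profit: π_N = (173 - 0.5Q)q_N - (36q_N + q_N²). Setting ∂π_N/∂q_N = 0: 137 - 3q_N - (1/2)(q_B) = 0.
Best responses: q_B = (147 - (1/2)q_N)/2, q_N = (137 - (1/2)q_B)/3.
Substituting one into the other gives q_B = 1490/23 and q_N = 802/23.
Price P = 173 - (1/2)·99.6522 = 123.1739.
Borealis's profit: 123.1739·(1490/23) - 26·(1490/23) - (1/2)(1490/23)² = 4196.7864.

4196.79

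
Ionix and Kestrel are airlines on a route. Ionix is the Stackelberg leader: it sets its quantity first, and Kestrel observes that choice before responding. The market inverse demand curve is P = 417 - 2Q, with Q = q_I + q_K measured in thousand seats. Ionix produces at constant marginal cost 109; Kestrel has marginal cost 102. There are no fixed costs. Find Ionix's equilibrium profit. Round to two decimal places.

5662.56

Solve by backward induction. Given q_I, the follower Kestrel maximises π_K = (417 - 2q_I - 2q_K)q_K - 102q_K.
Setting the follower's marginal profit to zero, 315 - 2q_I - 4q_K = 0, i.e. q_K = (315 - 2q_I)/4.
The leader anticipates this reaction. Substituting into P = 417 - 2Q gives P = 519/2 - q_I, so π_I = (519/2 - q_I)q_I - 109q_I.
Leader FOC: 301/2 - 2q_I = 0, so q_I = 301/4.
Then q_K = (315 - 2·(301/4))/4 = 329/8.
Price P = 417 - 2·(931/8) = 737/4.
Ionix's profit: (737/4 - 109)·(301/4) = 5662.5625.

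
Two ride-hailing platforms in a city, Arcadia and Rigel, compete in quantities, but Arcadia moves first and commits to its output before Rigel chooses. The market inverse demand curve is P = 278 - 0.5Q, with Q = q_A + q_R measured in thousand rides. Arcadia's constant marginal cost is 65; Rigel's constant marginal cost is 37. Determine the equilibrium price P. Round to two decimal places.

111.25

The follower Rigel best-responds to any q_A: π_R = (278 - 0.5Q)q_R - 37q_R.
Setting the follower's marginal profit to zero, 241 - (1/2)q_A - q_R = 0, i.e. q_R = (241 - (1/2)q_A).
The leader anticipates this reaction. Substituting into P = 278 - 0.5Q gives P = 315/2 - (1/4)q_A, so π_A = (315/2 - (1/4)q_A)q_A - 65q_A.
Leader FOC: 185/2 - (1/2)q_A = 0, so q_A = 185.
Then q_R = (241 - (1/2)·185) = 297/2.
Total output Q = 667/2, so price P = 278 - (1/2)·(667/2) = 445/4.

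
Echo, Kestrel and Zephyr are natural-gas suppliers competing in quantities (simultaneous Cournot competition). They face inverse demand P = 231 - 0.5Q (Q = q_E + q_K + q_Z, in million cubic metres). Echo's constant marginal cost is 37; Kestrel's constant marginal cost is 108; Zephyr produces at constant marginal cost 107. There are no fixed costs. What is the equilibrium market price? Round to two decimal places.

120.75

Echo's profit: π_E = (231 - 0.5Q)q_E - (37q_E). Setting ∂π_E/∂q_E = 0: 194 - q_E - (1/2)(q_K + q_Z) = 0.
Kestrel's first-order condition: 123 - q_K - (1/2)(q_E + q_Z) = 0.
Zephyr's first-order condition: 124 - q_Z - (1/2)(q_E + q_K) = 0.
Adding the 3 conditions: 441 − Q − Q = 0, i.e. Q = 441/2.
Back-substituting: q_E = (194 − 441/4)/(1/2) = 335/2, q_K = (123 − 441/4)/(1/2) = 51/2, q_Z = (124 − 441/4)/(1/2) = 55/2.
Total output Q = 441/2, so price P = 231 - (1/2)·(441/2) = 483/4.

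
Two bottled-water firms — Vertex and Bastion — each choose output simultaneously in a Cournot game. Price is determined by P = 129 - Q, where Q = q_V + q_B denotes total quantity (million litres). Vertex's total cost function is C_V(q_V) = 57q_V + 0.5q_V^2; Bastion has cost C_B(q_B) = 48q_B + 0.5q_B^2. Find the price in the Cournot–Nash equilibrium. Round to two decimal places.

90.75

Vertex's profit: π_V = (129 - Q)q_V - (57q_V + (1/2)q_V²). Setting ∂π_V/∂q_V = 0: 72 - 3q_V - (q_B) = 0.
Bastion's first-order condition: 81 - 3q_B - (q_V) = 0.
So q_V = (72 - q_B)/3 and q_B = (81 - q_V)/3.
Substituting one into the other gives q_V = 135/8 and q_B = 171/8.
Total output Q = 153/4, so price P = 129 - 153/4 = 363/4.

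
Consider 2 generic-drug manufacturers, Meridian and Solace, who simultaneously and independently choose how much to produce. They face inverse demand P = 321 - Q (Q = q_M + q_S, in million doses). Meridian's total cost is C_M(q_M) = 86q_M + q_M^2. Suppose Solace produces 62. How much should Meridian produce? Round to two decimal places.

With the rival's output fixed at 62, Meridian's profit is π_M = (321 - 62 - q_M)q_M - (86q_M + q_M²) = (259 - q_M)q_M - (86q_M + q_M²).
∂π_M/∂q_M = 173 - 4q_M = 0, so q_M = 173/4.

43.25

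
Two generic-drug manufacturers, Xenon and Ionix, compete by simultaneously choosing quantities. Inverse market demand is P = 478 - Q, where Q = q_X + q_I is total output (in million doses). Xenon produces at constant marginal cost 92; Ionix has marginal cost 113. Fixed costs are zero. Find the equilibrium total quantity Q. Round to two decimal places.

250.33

Xenon's profit: π_X = (478 - Q)q_X - (92q_X). Setting ∂π_X/∂q_X = 0: 386 - 2q_X - (q_I) = 0.
Ionix's first-order condition: 365 - 2q_I - (q_X) = 0.
Rearranging gives the reaction functions q_X = (386 - q_I)/2 and q_I = (365 - q_X)/2.
Solving the pair: q_X = 407/3, q_I = 344/3.
Total output Q = 407/3 + 344/3 = 751/3.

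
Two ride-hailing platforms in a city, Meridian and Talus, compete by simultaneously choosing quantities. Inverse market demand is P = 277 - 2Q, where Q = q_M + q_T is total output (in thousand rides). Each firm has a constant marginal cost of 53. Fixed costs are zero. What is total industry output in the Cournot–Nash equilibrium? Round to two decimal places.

74.67

Each firm earns π_i = (277 - 2Q)q_i - 53q_i.
Setting ∂π_i/∂q_i = 0 with rivals' quantities fixed: 224 - 4q_i - 2q_j = 0.
By symmetry each firm produces the same amount; substituting q_j = q_i yields q_i = 224/6 = 112/3.
Total output Q = 112/3 + 112/3 = 224/3.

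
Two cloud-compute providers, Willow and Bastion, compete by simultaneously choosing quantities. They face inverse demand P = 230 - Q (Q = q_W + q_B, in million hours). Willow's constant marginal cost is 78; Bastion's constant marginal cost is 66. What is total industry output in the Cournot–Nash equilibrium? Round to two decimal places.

105.33

Willow's profit: π_W = (230 - Q)q_W - (78q_W). Setting ∂π_W/∂q_W = 0: 152 - 2q_W - (q_B) = 0.
Bastion's profit: π_B = (230 - Q)q_B - (66q_B). Setting ∂π_B/∂q_B = 0: 164 - 2q_B - (q_W) = 0.
Rearranging gives the reaction functions q_W = (152 - q_B)/2 and q_B = (164 - q_W)/2.
Substituting one into the other gives q_W = 140/3 and q_B = 176/3.
Total output Q = 140/3 + 176/3 = 316/3.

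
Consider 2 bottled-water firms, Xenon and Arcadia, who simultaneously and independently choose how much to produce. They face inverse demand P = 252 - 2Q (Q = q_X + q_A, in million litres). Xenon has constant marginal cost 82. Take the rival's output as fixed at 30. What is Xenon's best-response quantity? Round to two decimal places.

27.50

With the rival's output fixed at 30, Xenon's profit is π_X = (252 - 2·30 - 2q_X)q_X - (82q_X) = (192 - 2q_X)q_X - (82q_X).
∂π_X/∂q_X = 110 - 4q_X = 0, so q_X = 55/2.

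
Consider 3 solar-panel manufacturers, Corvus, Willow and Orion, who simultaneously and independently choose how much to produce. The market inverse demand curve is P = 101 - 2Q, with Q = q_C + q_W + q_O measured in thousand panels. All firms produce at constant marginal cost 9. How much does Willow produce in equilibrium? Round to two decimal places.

11.50

Each firm earns π_i = (101 - 2Q)q_i - 9q_i.
Setting ∂π_i/∂q_i = 0 with rivals' quantities fixed: 92 - 4q_i - 2·Σ_{j≠i} q_j = 0.
With identical firms every q_j equals q_i, so Σ_{j≠i} q_j = 2q_i and 92 = 8q_i, giving q_i = 23/2.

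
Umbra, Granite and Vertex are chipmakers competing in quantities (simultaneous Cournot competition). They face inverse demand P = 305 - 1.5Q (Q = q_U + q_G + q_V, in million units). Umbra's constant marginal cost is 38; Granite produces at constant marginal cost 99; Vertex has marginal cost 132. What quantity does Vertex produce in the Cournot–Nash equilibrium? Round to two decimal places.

Umbra's profit: π_U = (305 - 1.5Q)q_U - (38q_U). Setting ∂π_U/∂q_U = 0: 267 - 3q_U - (3/2)(q_G + q_V) = 0.
Granite's first-order condition: 206 - 3q_G - (3/2)(q_U + q_V) = 0.
Vertex's profit: π_V = (305 - 1.5Q)q_V - (132q_V). Setting ∂π_V/∂q_V = 0: 173 - 3q_V - (3/2)(q_U + q_G) = 0.
Adding the 3 conditions: 646 − 3Q − 3Q = 0, i.e. Q = 323/3.
Back-substituting: q_U = (267 − 323/2)/(3/2) = 211/3, q_G = (206 − 323/2)/(3/2) = 89/3, q_V = (173 − 323/2)/(3/2) = 23/3.

7.67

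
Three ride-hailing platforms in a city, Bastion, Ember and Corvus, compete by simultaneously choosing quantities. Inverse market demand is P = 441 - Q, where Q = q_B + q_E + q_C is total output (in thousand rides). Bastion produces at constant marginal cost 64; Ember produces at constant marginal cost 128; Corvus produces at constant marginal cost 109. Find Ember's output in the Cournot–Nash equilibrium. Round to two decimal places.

Bastion's profit: π_B = (441 - Q)q_B - (64q_B). Setting ∂π_B/∂q_B = 0: 377 - 2q_B - (q_E + q_C) = 0.
Ember's profit: π_E = (441 - Q)q_E - (128q_E). Setting ∂π_E/∂q_E = 0: 313 - 2q_E - (q_B + q_C) = 0.
Corvus's profit: π_C = (441 - Q)q_C - (109q_C). Setting ∂π_C/∂q_C = 0: 332 - 2q_C - (q_B + q_E) = 0.
Adding the 3 first-order conditions: 1022 − 4Q = 0, so Q = 511/2.
Back-substituting: q_B = (377 − 511/2) = 243/2, q_E = (313 − 511/2) = 115/2, q_C = (332 − 511/2) = 153/2.

57.50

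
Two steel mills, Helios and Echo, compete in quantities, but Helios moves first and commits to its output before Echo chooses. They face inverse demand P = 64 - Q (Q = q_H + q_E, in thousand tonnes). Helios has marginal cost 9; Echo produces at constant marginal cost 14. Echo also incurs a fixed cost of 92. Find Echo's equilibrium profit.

The follower Echo best-responds to any q_H: π_E = (64 - Q)q_E - 14q_E.
Setting the follower's marginal profit to zero, 50 - q_H - 2q_E = 0, i.e. q_E = (50 - q_H)/2.
Helios substitutes q_E(q_H) into its own profit: π_H = q_H(64 - q_H - (50 - q_H)/2) - 9q_H = (39 - (1/2)q_H)q_H - 9q_H.
The leader's first-order condition 30 - q_H = 0 yields q_H = 30.
Then q_E = (50 - 30)/2 = 10.
Price P = 64 - 40 = 24.
Echo's profit: (24 - 14)·10 - 92 = 8.

8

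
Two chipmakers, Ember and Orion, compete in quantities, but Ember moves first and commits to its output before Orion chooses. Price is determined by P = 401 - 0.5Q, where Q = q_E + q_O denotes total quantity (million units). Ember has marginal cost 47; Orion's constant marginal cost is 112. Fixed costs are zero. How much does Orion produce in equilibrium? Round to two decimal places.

79.50

The follower Orion best-responds to any q_E: π_O = (401 - 0.5Q)q_O - 112q_O.
∂π_O/∂q_O = 289 - (1/2)q_E - q_O = 0 gives the reaction function q_O = (289 - (1/2)q_E).
The leader anticipates this reaction. Substituting into P = 401 - 0.5Q gives P = 513/2 - (1/4)q_E, so π_E = (513/2 - (1/4)q_E)q_E - 47q_E.
Leader FOC: 419/2 - (1/2)q_E = 0, so q_E = 419.
Then q_O = (289 - (1/2)·419) = 159/2.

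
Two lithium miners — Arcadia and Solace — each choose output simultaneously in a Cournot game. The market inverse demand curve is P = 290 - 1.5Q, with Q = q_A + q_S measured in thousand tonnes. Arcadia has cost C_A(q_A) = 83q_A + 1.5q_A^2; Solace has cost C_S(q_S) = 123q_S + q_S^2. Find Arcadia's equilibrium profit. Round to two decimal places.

2397.62

Arcadia's profit: π_A = (290 - 1.5Q)q_A - (83q_A + (3/2)q_A²). Setting ∂π_A/∂q_A = 0: 207 - 6q_A - (3/2)(q_S) = 0.
Solace's profit: π_S = (290 - 1.5Q)q_S - (123q_S + q_S²). Setting ∂π_S/∂q_S = 0: 167 - 5q_S - (3/2)(q_A) = 0.
Rearranging gives the reaction functions q_A = (207 - (3/2)q_S)/6 and q_S = (167 - (3/2)q_A)/5.
Substituting one into the other gives q_A = 1046/37 and q_S = 922/37.
Price P = 290 - (3/2)·(1968/37) = 210.2162.
Arcadia's profit: 210.2162·(1046/37) - 83·(1046/37) - (3/2)(1046/37)² = 2397.6245.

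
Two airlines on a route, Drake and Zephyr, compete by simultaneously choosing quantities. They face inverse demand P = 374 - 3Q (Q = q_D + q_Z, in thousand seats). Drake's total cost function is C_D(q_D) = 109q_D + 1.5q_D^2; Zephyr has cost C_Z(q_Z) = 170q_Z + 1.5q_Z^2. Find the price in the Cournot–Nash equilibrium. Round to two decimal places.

Drake's profit: π_D = (374 - 3Q)q_D - (109q_D + (3/2)q_D²). Setting ∂π_D/∂q_D = 0: 265 - 9q_D - 3(q_Z) = 0.
Zephyr's first-order condition: 204 - 9q_Z - 3(q_D) = 0.
So q_D = (265 - 3q_Z)/9 and q_Z = (204 - 3q_D)/9.
Solving the pair: q_D = 197/8, q_Z = 347/24.
Total output Q = 469/12, so price P = 374 - 3·(469/12) = 1027/4.

256.75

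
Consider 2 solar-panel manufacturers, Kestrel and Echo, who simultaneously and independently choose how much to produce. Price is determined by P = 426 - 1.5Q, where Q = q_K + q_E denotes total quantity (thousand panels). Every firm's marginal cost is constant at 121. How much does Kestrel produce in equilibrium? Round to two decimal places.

67.78

Each firm earns π_i = (426 - 1.5Q)q_i - 121q_i.
First-order condition (treating rivals' output as given): 305 - 3q_i - (3/2)q_j = 0.
With identical firms every q_j equals q_i, so q_j = q_i and 305 = (9/2)q_i, giving q_i = 610/9.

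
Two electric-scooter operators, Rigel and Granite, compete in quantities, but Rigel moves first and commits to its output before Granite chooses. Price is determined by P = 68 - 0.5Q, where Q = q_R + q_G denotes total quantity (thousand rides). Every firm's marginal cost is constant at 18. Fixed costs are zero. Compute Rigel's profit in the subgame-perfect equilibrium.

The follower Granite best-responds to any q_R: π_G = (68 - 0.5Q)q_G - 18q_G.
Setting the follower's marginal profit to zero, 50 - (1/2)q_R - q_G = 0, i.e. q_G = (50 - (1/2)q_R).
The leader anticipates this reaction. Substituting into P = 68 - 0.5Q gives P = 43 - (1/4)q_R, so π_R = (43 - (1/4)q_R)q_R - 18q_R.
Leader FOC: 25 - (1/2)q_R = 0, so q_R = 50.
Then q_G = (50 - (1/2)·50) = 25.
Price P = 68 - (1/2)·75 = 61/2.
Rigel's profit: (61/2 - 18)·50 = 625.

625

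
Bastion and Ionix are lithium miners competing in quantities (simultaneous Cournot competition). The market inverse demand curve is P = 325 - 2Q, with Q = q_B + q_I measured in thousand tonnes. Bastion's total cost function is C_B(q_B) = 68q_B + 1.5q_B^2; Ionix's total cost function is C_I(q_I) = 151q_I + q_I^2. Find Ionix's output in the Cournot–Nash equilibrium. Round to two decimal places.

18.53

Bastion's profit: π_B = (325 - 2Q)q_B - (68q_B + (3/2)q_B²). Setting ∂π_B/∂q_B = 0: 257 - 7q_B - 2(q_I) = 0.
Ionix's first-order condition: 174 - 6q_I - 2(q_B) = 0.
Best responses: q_B = (257 - 2q_I)/7, q_I = (174 - 2q_B)/6.
Solving the pair: q_B = 597/19, q_I = 352/19.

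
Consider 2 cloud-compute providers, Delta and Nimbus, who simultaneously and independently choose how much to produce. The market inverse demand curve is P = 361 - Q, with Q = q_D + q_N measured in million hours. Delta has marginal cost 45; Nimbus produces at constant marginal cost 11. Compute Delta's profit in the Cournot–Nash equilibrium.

8836

Delta's profit: π_D = (361 - Q)q_D - (45q_D). Setting ∂π_D/∂q_D = 0: 316 - 2q_D - (q_N) = 0.
Nimbus's first-order condition: 350 - 2q_N - (q_D) = 0.
Rearranging gives the reaction functions q_D = (316 - q_N)/2 and q_N = (350 - q_D)/2.
Substituting one into the other gives q_D = 94 and q_N = 128.
Price P = 361 - 222 = 139.
Delta's profit: (139 - 45)·94 = 8836.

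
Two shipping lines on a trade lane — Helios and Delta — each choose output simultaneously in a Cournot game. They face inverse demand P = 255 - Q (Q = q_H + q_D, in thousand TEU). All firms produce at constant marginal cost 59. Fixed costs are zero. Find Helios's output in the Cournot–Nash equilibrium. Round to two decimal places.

65.33

A representative firm's profit is π_i = q_i(255 - Q) - 59q_i.
Setting ∂π_i/∂q_i = 0 with rivals' quantities fixed: 196 - 2q_i - q_j = 0.
With identical firms every q_j equals q_i, so q_j = q_i and 196 = 3q_i, giving q_i = 196/3.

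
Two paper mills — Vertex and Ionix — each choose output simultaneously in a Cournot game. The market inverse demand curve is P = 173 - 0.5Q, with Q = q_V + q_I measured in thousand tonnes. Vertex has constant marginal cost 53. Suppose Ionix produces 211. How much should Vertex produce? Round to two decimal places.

14.50

With the rival's output fixed at 211, Vertex's profit is π_V = (173 - (1/2)·211 - (1/2)q_V)q_V - (53q_V) = (135/2 - (1/2)q_V)q_V - (53q_V).
∂π_V/∂q_V = 29/2 - q_V = 0, so q_V = 29/2.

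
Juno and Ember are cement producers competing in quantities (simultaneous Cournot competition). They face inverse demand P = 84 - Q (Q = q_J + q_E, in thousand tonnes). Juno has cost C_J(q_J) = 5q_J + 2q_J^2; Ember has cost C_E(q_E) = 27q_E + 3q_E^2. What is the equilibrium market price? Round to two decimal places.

Juno's profit: π_J = (84 - Q)q_J - (5q_J + 2q_J²). Setting ∂π_J/∂q_J = 0: 79 - 6q_J - (q_E) = 0.
Ember's profit: π_E = (84 - Q)q_E - (27q_E + 3q_E²). Setting ∂π_E/∂q_E = 0: 57 - 8q_E - (q_J) = 0.
Rearranging gives the reaction functions q_J = (79 - q_E)/6 and q_E = (57 - q_J)/8.
Solving the pair: q_J = 575/47, q_E = 263/47.
Total output Q = 838/47, so price P = 84 - 838/47 = 66.1702.

66.17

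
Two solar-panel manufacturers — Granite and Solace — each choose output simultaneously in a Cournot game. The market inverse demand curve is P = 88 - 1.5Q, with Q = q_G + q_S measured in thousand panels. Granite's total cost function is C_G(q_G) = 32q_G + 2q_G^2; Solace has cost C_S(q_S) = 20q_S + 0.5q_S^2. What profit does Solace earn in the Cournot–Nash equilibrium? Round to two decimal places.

463.50

Granite's profit: π_G = (88 - 1.5Q)q_G - (32q_G + 2q_G²). Setting ∂π_G/∂q_G = 0: 56 - 7q_G - (3/2)(q_S) = 0.
Solace's first-order condition: 68 - 4q_S - (3/2)(q_G) = 0.
So q_G = (56 - (3/2)q_S)/7 and q_S = (68 - (3/2)q_G)/4.
Substituting one into the other gives q_G = 488/103 and q_S = 1568/103.
Price P = 88 - (3/2)·19.9612 = 58.0583.
Solace's profit: 58.0583·(1568/103) - 20·(1568/103) - (1/2)(1568/103)² = 463.4978.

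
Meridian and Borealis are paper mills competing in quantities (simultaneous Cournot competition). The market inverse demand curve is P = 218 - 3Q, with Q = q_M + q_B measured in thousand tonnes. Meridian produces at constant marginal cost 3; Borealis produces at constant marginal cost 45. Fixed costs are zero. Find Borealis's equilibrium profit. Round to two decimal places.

635.59

Meridian's profit: π_M = (218 - 3Q)q_M - (3q_M). Setting ∂π_M/∂q_M = 0: 215 - 6q_M - 3(q_B) = 0.
Borealis's first-order condition: 173 - 6q_B - 3(q_M) = 0.
So q_M = (215 - 3q_B)/6 and q_B = (173 - 3q_M)/6.
Substituting one into the other gives q_M = 257/9 and q_B = 131/9.
Price P = 218 - 3·(388/9) = 266/3.
Borealis's profit: (266/3 - 45)·(131/9) = 635.5926.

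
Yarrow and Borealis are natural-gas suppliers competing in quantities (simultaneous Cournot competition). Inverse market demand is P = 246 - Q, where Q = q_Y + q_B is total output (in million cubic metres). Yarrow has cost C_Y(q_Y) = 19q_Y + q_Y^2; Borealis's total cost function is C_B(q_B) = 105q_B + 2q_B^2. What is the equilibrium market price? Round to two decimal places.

178.26

Yarrow's profit: π_Y = (246 - Q)q_Y - (19q_Y + q_Y²). Setting ∂π_Y/∂q_Y = 0: 227 - 4q_Y - (q_B) = 0.
Borealis's profit: π_B = (246 - Q)q_B - (105q_B + 2q_B²). Setting ∂π_B/∂q_B = 0: 141 - 6q_B - (q_Y) = 0.
Best responses: q_Y = (227 - q_B)/4, q_B = (141 - q_Y)/6.
Solving the pair: q_Y = 1221/23, q_B = 337/23.
Total output Q = 1558/23, so price P = 246 - 1558/23 = 178.2609.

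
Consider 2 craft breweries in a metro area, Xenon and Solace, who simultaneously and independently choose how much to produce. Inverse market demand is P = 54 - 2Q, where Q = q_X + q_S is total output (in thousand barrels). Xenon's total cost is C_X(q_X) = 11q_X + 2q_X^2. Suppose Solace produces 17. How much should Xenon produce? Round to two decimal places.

1.13

With the rival's output fixed at 17, Xenon's profit is π_X = (54 - 2·17 - 2q_X)q_X - (11q_X + 2q_X²) = (20 - 2q_X)q_X - (11q_X + 2q_X²).
∂π_X/∂q_X = 9 - 8q_X = 0, so q_X = 9/8.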